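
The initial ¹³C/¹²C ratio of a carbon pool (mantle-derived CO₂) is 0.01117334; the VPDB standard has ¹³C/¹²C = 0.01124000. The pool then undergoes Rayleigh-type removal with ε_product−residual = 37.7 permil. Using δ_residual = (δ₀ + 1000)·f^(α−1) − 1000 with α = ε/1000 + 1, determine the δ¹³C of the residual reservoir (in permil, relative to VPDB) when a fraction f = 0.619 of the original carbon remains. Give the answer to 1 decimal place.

δ₀ = (0.01117334/0.01124000 − 1)×1000 = (0.994069 − 1)×1000 = -5.931 permil
α − 1 = ε/1000 = 0.0377
f^(α−1) = 0.619^(0.0377) = 0.982080
δ_res = (-5.931 + 1000) × 0.982080 − 1000 = 976.255 − 1000 = -23.74 permil

-23.7 permil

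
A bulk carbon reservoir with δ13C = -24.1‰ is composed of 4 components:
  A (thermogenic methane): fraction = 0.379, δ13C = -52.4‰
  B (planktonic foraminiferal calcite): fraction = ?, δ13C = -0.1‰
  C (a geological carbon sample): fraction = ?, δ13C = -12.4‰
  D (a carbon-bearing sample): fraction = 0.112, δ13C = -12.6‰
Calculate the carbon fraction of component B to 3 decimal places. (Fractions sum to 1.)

0.283

Let f_B and f_C be the unknown fractions; fractions sum to 1 so f_B + f_C = 0.509.
Mass balance: Σ fᵢ·δᵢ = δ_bulk ⇒ f_B·(-0.1) + f_C·(-12.4) = -24.1 − (-21.271) = -2.829
Substitute f_C = 0.509 − f_B:
f_B·(-0.1 − -12.4) = -2.829 − 0.509×(-12.4) = 3.482
f_B = 3.482 / 12.3 = 0.2831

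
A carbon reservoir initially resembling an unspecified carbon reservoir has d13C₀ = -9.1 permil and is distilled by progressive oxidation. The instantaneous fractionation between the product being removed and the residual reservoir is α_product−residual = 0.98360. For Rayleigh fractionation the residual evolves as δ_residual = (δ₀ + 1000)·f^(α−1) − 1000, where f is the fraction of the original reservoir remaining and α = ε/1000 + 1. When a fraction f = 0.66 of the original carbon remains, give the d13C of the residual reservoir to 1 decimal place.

-2.3 permil

Rayleigh residual: δ_res = (δ₀ + 1000)·f^(α−1) − 1000
α − 1 = -0.01640
f^(α−1) = 0.66^(-0.01640) = 1.006838
δ_res = (-9.1 + 1000) × 1.006838 − 1000 = 997.676 − 1000 = -2.32 permil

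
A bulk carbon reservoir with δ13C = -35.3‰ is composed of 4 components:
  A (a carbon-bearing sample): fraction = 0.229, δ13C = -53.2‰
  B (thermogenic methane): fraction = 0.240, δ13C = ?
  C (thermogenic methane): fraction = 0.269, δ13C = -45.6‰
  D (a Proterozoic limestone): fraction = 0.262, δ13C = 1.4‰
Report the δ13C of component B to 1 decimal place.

Isotope mass balance: δ_bulk = Σ fᵢ·δᵢ.
-35.3 = 0.229×(-53.2) + 0.240×δ_B + 0.269×(-45.6) + 0.262×(1.4)
0.240·δ_B = -35.3 − (-24.082) = -11.218
δ_B = -11.218 / 0.240 = -46.74‰

-46.7‰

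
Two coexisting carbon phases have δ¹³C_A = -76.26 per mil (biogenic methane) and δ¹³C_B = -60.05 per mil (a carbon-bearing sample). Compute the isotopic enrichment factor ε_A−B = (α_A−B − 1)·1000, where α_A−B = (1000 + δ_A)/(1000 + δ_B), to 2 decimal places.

-17.25 per mil

α_A−B = (1000 + -76.26) / (1000 + -60.05) = 923.74 / 939.95 = 0.982754
ε_A−B = (0.982754 − 1) × 1000 = -17.246 per mil
(The approximation ε ≈ δ_A − δ_B would give -16.21 per mil.)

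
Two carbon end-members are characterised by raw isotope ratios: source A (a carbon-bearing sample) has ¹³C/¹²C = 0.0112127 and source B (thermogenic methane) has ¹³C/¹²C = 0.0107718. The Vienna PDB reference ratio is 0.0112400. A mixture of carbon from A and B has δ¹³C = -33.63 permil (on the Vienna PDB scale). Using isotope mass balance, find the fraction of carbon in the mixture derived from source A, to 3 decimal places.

δ_A = (0.0112127/0.0112400 − 1)×1000 = (0.997571 − 1)×1000 = -2.429 permil
δ_B = (0.0107718/0.0112400 − 1)×1000 = (0.958345 − 1)×1000 = -41.655 permil
f_A = (δ_mix − δ_B)/(δ_A − δ_B) = (-33.63 − (-41.655))/(-2.429 − (-41.655))
f_A = 8.025 / 39.226 = 0.2046

0.205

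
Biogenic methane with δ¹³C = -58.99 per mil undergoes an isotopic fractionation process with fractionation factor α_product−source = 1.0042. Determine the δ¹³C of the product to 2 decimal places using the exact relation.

-55.04 per mil

δ_product = (δ_source + 1000)·α − 1000
δ_product = (-58.99 + 1000) × 1.0042 − 1000
δ_product = 944.962 − 1000 = -55.038 per mil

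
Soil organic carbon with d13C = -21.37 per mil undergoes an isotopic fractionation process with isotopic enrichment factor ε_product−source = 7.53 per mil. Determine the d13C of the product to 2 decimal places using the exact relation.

-14.00 per mil

Exactly, δ_product = (δ_source + 1000)·(ε/1000 + 1) − 1000.
δ_product = (-21.37 + 1000) × (7.53/1000 + 1) − 1000
δ_product = -14.001 per mil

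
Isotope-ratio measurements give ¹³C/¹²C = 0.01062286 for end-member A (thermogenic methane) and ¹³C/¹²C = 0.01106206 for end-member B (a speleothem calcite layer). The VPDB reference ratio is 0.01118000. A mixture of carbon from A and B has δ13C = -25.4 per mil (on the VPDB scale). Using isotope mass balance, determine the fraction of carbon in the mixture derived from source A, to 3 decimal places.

δ_A = (0.01062286/0.01118000 − 1)×1000 = (0.950166 − 1)×1000 = -49.834 per mil
δ_B = (0.01106206/0.01118000 − 1)×1000 = (0.989451 − 1)×1000 = -10.549 per mil
f_A = (δ_mix − δ_B)/(δ_A − δ_B) = (-25.4 − (-10.549))/(-49.834 − (-10.549))
f_A = -14.851 / -39.284 = 0.3780

0.378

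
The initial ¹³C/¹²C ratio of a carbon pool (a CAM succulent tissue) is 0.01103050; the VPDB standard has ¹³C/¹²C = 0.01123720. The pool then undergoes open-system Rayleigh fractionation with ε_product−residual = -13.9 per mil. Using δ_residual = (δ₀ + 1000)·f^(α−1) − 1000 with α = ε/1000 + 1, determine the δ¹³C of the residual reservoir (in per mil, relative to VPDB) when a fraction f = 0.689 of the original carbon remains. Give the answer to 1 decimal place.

-13.3 per mil

δ₀ = (0.01103050/0.01123720 − 1)×1000 = (0.981606 − 1)×1000 = -18.394 per mil
α − 1 = ε/1000 = -0.0139
f^(α−1) = 0.689^(-0.0139) = 1.005191
δ_res = (-18.394 + 1000) × 1.005191 − 1000 = 986.702 − 1000 = -13.30 per mil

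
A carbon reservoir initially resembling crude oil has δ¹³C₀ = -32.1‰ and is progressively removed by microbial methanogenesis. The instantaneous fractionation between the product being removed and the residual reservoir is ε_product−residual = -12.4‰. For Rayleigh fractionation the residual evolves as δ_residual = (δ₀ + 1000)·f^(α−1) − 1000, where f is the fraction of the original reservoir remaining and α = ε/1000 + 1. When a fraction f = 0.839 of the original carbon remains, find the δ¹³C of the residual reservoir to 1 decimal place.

-30.0‰

Rayleigh residual: δ_res = (δ₀ + 1000)·f^(α−1) − 1000
α = ε/1000 + 1 = 0.98760, so α − 1 = -0.01240
f^(α−1) = 0.839^(-0.01240) = 1.002179
δ_res = (-32.1 + 1000) × 1.002179 − 1000 = 970.009 − 1000 = -29.99‰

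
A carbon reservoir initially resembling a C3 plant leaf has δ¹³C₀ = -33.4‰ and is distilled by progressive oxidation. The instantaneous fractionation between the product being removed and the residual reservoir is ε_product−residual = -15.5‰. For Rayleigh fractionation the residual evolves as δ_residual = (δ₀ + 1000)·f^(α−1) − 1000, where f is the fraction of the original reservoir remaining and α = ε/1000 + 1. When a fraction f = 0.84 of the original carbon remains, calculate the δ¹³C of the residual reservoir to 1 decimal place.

-30.8‰

Rayleigh residual: δ_res = (δ₀ + 1000)·f^(α−1) − 1000
α = ε/1000 + 1 = 0.98450, so α − 1 = -0.01550
f^(α−1) = 0.84^(-0.01550) = 1.002706
δ_res = (-33.4 + 1000) × 1.002706 − 1000 = 969.216 − 1000 = -30.78‰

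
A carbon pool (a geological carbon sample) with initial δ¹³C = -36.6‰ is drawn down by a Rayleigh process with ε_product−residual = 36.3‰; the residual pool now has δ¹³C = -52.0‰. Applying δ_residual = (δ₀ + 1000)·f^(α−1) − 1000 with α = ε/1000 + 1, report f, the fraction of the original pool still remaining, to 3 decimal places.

α − 1 = ε/1000 = 0.0363
(δ_res + 1000)/(δ₀ + 1000) = (-52.0 + 1000)/(-36.6 + 1000) = 948.0/963.4 = 0.984015
f = 0.984015^(1/0.0363) = exp(ln(0.984015)/0.0363) = exp(-0.01611/0.0363)
f = exp(-0.4439) = 0.6415

0.642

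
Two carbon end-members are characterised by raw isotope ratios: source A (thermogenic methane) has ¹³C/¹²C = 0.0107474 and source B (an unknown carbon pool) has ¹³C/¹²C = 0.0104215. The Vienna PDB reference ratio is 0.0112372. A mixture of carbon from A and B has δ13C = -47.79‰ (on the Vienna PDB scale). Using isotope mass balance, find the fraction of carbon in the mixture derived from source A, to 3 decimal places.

0.855

δ_A = (0.0107474/0.0112372 − 1)×1000 = (0.956413 − 1)×1000 = -43.587‰
δ_B = (0.0104215/0.0112372 − 1)×1000 = (0.927411 − 1)×1000 = -72.589‰
f_A = (δ_mix − δ_B)/(δ_A − δ_B) = (-47.79 − (-72.589))/(-43.587 − (-72.589))
f_A = 24.799 / 29.002 = 0.8551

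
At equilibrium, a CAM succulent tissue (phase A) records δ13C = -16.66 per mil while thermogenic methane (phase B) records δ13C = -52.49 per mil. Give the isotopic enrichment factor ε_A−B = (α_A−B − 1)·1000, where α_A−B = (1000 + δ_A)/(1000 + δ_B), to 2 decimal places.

37.81 per mil

α_A−B = (1000 + -16.66) / (1000 + -52.49) = 983.34 / 947.51 = 1.037815
ε_A−B = (1.037815 − 1) × 1000 = 37.815 per mil
(The approximation ε ≈ δ_A − δ_B would give 35.83 per mil.)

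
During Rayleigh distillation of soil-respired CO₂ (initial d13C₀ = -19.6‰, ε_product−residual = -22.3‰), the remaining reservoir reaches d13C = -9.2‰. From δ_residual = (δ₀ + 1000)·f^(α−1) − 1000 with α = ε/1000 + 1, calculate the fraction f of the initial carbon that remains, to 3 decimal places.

0.623

α − 1 = ε/1000 = -0.0223
(δ_res + 1000)/(δ₀ + 1000) = (-9.2 + 1000)/(-19.6 + 1000) = 990.8/980.4 = 1.010608
f = 1.010608^(1/-0.0223) = exp(ln(1.010608)/-0.0223) = exp(0.01055/-0.0223)
f = exp(-0.4732) = 0.6230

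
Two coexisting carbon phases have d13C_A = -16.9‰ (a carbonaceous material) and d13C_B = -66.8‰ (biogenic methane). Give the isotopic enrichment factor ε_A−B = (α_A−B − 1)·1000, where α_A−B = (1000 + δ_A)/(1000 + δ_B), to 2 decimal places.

53.47‰

α_A−B = (1000 + -16.9) / (1000 + -66.8) = 983.1 / 933.2 = 1.053472
ε_A−B = (1.053472 − 1) × 1000 = 53.472‰
(The approximation ε ≈ δ_A − δ_B would give 49.9‰.)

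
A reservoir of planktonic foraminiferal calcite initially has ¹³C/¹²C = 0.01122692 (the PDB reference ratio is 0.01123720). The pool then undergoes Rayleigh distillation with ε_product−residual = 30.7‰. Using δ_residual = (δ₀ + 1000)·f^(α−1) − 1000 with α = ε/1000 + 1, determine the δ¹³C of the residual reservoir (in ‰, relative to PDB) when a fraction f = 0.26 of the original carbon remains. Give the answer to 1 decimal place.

-41.4‰

δ₀ = (0.01122692/0.01123720 − 1)×1000 = (0.999085 − 1)×1000 = -0.915‰
α − 1 = ε/1000 = 0.0307
f^(α−1) = 0.26^(0.0307) = 0.959488
δ_res = (-0.915 + 1000) × 0.959488 − 1000 = 958.611 − 1000 = -41.39‰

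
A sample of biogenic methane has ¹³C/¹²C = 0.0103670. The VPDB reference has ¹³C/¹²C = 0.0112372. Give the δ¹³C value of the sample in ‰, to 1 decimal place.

δ¹³C = (R_sample / R_standard − 1) × 1000
R_sample / R_standard = 0.0103670 / 0.0112372 = 0.922561
δ¹³C = (0.922561 − 1) × 1000 = -77.44‰

-77.4‰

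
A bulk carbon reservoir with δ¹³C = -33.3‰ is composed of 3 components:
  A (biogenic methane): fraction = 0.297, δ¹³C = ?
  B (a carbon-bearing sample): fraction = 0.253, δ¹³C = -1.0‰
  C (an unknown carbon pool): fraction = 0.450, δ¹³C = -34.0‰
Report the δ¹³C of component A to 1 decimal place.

-59.8‰

Isotope mass balance: δ_bulk = Σ fᵢ·δᵢ.
-33.3 = 0.297×δ_A + 0.253×(-1.0) + 0.450×(-34.0)
0.297·δ_A = -33.3 − (-15.553) = -17.747
δ_A = -17.747 / 0.297 = -59.75‰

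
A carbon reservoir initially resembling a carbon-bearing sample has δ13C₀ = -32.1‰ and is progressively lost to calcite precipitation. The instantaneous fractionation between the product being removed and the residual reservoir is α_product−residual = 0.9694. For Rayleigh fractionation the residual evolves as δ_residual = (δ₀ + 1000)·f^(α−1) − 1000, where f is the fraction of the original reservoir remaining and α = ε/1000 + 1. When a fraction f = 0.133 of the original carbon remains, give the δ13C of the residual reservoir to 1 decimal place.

Rayleigh residual: δ_res = (δ₀ + 1000)·f^(α−1) − 1000
α − 1 = -0.03060
f^(α−1) = 0.133^(-0.03060) = 1.063678
δ_res = (-32.1 + 1000) × 1.063678 − 1000 = 1029.534 − 1000 = 29.53‰

29.5‰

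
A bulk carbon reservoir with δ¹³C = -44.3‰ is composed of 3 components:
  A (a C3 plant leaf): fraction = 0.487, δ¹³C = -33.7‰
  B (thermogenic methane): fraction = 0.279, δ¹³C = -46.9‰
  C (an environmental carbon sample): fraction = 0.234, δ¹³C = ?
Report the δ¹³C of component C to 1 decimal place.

Isotope mass balance: δ_bulk = Σ fᵢ·δᵢ.
-44.3 = 0.487×(-33.7) + 0.279×(-46.9) + 0.234×δ_C
0.234·δ_C = -44.3 − (-29.497) = -14.803
δ_C = -14.803 / 0.234 = -63.26‰

-63.3‰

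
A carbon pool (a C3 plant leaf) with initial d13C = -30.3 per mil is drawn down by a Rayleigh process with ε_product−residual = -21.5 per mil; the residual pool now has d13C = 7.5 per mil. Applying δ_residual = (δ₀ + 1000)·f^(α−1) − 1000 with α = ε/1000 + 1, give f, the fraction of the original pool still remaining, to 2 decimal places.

0.17

α − 1 = ε/1000 = -0.0215
(δ_res + 1000)/(δ₀ + 1000) = (7.5 + 1000)/(-30.3 + 1000) = 1007.5/969.7 = 1.038981
f = 1.038981^(1/-0.0215) = exp(ln(1.038981)/-0.0215) = exp(0.03824/-0.0215)
f = exp(-1.7786) = 0.1689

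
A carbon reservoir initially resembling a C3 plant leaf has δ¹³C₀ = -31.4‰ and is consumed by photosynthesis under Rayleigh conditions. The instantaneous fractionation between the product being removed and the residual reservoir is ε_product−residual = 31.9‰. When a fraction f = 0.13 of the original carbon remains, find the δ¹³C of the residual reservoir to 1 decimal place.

-92.4‰

Rayleigh residual: δ_res = (δ₀ + 1000)·f^(α−1) − 1000
α = ε/1000 + 1 = 1.03190, so α − 1 = 0.03190
f^(α−1) = 0.13^(0.03190) = 0.936990
δ_res = (-31.4 + 1000) × 0.936990 − 1000 = 907.568 − 1000 = -92.43‰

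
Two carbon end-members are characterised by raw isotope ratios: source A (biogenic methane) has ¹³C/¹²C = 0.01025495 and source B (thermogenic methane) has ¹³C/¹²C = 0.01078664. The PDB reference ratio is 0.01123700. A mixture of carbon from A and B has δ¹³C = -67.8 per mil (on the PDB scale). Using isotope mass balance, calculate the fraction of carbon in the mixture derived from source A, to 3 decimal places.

0.586

δ_A = (0.01025495/0.01123700 − 1)×1000 = (0.912606 − 1)×1000 = -87.394 per mil
δ_B = (0.01078664/0.01123700 − 1)×1000 = (0.959922 − 1)×1000 = -40.078 per mil
f_A = (δ_mix − δ_B)/(δ_A − δ_B) = (-67.8 − (-40.078))/(-87.394 − (-40.078))
f_A = -27.722 / -47.316 = 0.5859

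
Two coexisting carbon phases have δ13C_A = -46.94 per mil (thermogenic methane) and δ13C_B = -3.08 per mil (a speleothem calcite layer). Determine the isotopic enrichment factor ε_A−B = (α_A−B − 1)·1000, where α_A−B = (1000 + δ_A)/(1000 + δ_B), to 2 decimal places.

α_A−B = (1000 + -46.94) / (1000 + -3.08) = 953.06 / 996.92 = 0.956004
ε_A−B = (0.956004 − 1) × 1000 = -43.996 per mil
(The approximation ε ≈ δ_A − δ_B would give -43.86 per mil.)

-44.00 per mil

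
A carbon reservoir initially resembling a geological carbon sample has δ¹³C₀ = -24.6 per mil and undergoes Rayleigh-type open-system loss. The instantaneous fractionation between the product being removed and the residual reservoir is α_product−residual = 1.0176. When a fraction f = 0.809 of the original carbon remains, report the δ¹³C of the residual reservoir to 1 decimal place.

-28.2 per mil

Rayleigh residual: δ_res = (δ₀ + 1000)·f^(α−1) − 1000
α − 1 = 0.01760
f^(α−1) = 0.809^(0.01760) = 0.996277
δ_res = (-24.6 + 1000) × 0.996277 − 1000 = 971.768 − 1000 = -28.23 per mil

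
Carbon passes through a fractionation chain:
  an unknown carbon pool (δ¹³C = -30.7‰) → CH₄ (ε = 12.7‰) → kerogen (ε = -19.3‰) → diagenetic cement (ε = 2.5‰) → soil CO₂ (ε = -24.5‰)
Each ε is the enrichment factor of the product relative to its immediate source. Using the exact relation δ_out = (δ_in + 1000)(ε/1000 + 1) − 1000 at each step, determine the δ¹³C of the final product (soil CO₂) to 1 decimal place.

step 1: δ = (-30.70 + 1000)·(12.7/1000 + 1) − 1000 = -18.39‰
step 2: δ = (-18.39 + 1000)·(-19.3/1000 + 1) − 1000 = -37.33‰
step 3: δ = (-37.33 + 1000)·(2.5/1000 + 1) − 1000 = -34.93‰
step 4: δ = (-34.93 + 1000)·(-24.5/1000 + 1) − 1000 = -58.57‰

-58.6‰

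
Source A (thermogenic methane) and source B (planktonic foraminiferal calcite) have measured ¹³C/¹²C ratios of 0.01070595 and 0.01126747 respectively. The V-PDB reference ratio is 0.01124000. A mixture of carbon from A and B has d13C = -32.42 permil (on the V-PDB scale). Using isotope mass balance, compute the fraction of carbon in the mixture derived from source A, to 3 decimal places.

0.698

δ_A = (0.01070595/0.01124000 − 1)×1000 = (0.952487 − 1)×1000 = -47.513 permil
δ_B = (0.01126747/0.01124000 − 1)×1000 = (1.002444 − 1)×1000 = 2.444 permil
f_A = (δ_mix − δ_B)/(δ_A − δ_B) = (-32.42 − (2.444))/(-47.513 − (2.444))
f_A = -34.864 / -49.957 = 0.6979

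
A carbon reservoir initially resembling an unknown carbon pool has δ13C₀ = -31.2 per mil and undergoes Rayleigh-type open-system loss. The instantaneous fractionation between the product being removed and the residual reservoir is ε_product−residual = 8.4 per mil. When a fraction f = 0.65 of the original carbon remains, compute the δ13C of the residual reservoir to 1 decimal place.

Rayleigh residual: δ_res = (δ₀ + 1000)·f^(α−1) − 1000
α = ε/1000 + 1 = 1.00840, so α − 1 = 0.00840
f^(α−1) = 0.65^(0.00840) = 0.996388
δ_res = (-31.2 + 1000) × 0.996388 − 1000 = 965.301 − 1000 = -34.70 per mil

-34.7 per mil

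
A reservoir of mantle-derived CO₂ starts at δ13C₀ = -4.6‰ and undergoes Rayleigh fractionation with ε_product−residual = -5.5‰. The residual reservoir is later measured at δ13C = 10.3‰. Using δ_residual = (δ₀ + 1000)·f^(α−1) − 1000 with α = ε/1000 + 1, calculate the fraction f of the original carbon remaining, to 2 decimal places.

α − 1 = ε/1000 = -0.0055
(δ_res + 1000)/(δ₀ + 1000) = (10.3 + 1000)/(-4.6 + 1000) = 1010.3/995.4 = 1.014969
f = 1.014969^(1/-0.0055) = exp(ln(1.014969)/-0.0055) = exp(0.01486/-0.0055)
f = exp(-2.7014) = 0.0671

0.07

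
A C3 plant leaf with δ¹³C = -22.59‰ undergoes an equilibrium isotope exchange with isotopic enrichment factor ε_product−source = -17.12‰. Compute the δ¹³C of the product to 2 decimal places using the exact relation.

-39.32‰

To first order, δ_product ≈ δ_source + ε = -39.71‰.
Exactly, δ_product = (δ_source + 1000)·(ε/1000 + 1) − 1000.
δ_product = (-22.59 + 1000) × (-17.12/1000 + 1) − 1000
δ_product = -39.323‰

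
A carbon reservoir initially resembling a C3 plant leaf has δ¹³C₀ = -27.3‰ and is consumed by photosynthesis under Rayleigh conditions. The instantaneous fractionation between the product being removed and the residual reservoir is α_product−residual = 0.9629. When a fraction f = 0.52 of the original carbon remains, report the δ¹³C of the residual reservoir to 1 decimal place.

Rayleigh residual: δ_res = (δ₀ + 1000)·f^(α−1) − 1000
α − 1 = -0.03710
f^(α−1) = 0.52^(-0.03710) = 1.024557
δ_res = (-27.3 + 1000) × 1.024557 − 1000 = 996.587 − 1000 = -3.41‰

-3.4‰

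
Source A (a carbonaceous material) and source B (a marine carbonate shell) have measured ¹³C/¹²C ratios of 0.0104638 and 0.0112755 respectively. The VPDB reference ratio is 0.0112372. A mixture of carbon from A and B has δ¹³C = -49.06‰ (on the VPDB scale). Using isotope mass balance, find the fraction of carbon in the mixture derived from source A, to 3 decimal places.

0.726

δ_A = (0.0104638/0.0112372 − 1)×1000 = (0.931175 − 1)×1000 = -68.825‰
δ_B = (0.0112755/0.0112372 − 1)×1000 = (1.003408 − 1)×1000 = 3.408‰
f_A = (δ_mix − δ_B)/(δ_A − δ_B) = (-49.06 − (3.408))/(-68.825 − (3.408))
f_A = -52.468 / -72.233 = 0.7264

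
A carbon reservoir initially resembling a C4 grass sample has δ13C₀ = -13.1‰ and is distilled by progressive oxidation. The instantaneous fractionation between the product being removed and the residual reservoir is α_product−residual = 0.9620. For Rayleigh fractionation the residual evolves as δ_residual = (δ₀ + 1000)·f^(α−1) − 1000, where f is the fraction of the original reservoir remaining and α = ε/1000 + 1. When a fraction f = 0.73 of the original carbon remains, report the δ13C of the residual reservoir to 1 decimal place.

Rayleigh residual: δ_res = (δ₀ + 1000)·f^(α−1) − 1000
α − 1 = -0.03800
f^(α−1) = 0.73^(-0.03800) = 1.012031
δ_res = (-13.1 + 1000) × 1.012031 − 1000 = 998.773 − 1000 = -1.23‰

-1.2‰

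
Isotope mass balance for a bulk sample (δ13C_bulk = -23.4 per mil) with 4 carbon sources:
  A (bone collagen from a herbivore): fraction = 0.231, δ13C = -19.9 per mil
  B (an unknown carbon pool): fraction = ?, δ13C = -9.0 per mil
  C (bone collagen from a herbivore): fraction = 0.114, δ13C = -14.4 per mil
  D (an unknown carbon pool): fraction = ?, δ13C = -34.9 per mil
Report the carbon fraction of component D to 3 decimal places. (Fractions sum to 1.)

Let f_D and f_B be the unknown fractions; fractions sum to 1 so f_D + f_B = 0.655.
Mass balance: Σ fᵢ·δᵢ = δ_bulk ⇒ f_D·(-34.9) + f_B·(-9.0) = -23.4 − (-6.239) = -17.161
Substitute f_B = 0.655 − f_D:
f_D·(-34.9 − -9.0) = -17.161 − 0.655×(-9.0) = -11.266
f_D = -11.266 / -25.9 = 0.4350

0.435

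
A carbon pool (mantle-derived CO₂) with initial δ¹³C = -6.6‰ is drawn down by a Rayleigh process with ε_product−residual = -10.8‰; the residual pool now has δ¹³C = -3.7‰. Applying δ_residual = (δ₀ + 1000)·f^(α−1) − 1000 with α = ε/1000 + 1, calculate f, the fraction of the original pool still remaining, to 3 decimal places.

0.763

α − 1 = ε/1000 = -0.0108
(δ_res + 1000)/(δ₀ + 1000) = (-3.7 + 1000)/(-6.6 + 1000) = 996.3/993.4 = 1.002919
f = 1.002919^(1/-0.0108) = exp(ln(1.002919)/-0.0108) = exp(0.00292/-0.0108)
f = exp(-0.2699) = 0.7634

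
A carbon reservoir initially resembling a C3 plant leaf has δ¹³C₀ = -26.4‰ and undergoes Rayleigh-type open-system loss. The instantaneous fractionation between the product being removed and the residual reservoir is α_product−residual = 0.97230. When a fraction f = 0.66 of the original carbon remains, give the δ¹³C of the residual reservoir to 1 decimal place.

-15.1‰

Rayleigh residual: δ_res = (δ₀ + 1000)·f^(α−1) − 1000
α − 1 = -0.02770
f^(α−1) = 0.66^(-0.02770) = 1.011576
δ_res = (-26.4 + 1000) × 1.011576 − 1000 = 984.871 − 1000 = -15.13‰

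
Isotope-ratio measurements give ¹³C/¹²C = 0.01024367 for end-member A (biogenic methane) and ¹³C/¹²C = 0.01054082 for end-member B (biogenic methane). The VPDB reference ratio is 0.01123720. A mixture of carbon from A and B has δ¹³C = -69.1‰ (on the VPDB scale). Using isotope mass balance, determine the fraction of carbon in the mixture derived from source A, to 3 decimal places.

0.270

δ_A = (0.01024367/0.01123720 − 1)×1000 = (0.911586 − 1)×1000 = -88.414‰
δ_B = (0.01054082/0.01123720 − 1)×1000 = (0.938029 − 1)×1000 = -61.971‰
f_A = (δ_mix − δ_B)/(δ_A − δ_B) = (-69.1 − (-61.971))/(-88.414 − (-61.971))
f_A = -7.129 / -26.443 = 0.2696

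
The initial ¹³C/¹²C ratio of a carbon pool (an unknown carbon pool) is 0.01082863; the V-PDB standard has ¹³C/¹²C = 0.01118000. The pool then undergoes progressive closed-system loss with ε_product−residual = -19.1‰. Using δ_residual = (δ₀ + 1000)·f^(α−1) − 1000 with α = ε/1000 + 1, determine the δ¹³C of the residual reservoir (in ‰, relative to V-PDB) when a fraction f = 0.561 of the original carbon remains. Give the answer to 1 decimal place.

-20.7‰

δ₀ = (0.01082863/0.01118000 − 1)×1000 = (0.968572 − 1)×1000 = -31.428‰
α − 1 = ε/1000 = -0.0191
f^(α−1) = 0.561^(-0.0191) = 1.011102
δ_res = (-31.428 + 1000) × 1.011102 − 1000 = 979.324 − 1000 = -20.68‰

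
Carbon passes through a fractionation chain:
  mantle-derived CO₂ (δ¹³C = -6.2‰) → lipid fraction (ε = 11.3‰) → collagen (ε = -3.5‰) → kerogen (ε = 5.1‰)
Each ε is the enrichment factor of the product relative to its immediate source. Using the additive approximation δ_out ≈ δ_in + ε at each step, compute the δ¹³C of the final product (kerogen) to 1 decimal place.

step 1: δ ≈ -6.2 + (11.3) = 5.1‰
step 2: δ ≈ 5.1 + (-3.5) = 1.6‰
step 3: δ ≈ 1.6 + (5.1) = 6.7‰

6.7‰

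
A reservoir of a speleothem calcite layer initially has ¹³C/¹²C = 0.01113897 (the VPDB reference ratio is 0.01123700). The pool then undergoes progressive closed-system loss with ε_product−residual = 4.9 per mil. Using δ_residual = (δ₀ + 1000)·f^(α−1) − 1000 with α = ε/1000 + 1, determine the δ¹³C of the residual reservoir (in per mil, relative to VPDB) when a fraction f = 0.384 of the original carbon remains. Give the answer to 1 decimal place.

-13.4 per mil

δ₀ = (0.01113897/0.01123700 − 1)×1000 = (0.991276 − 1)×1000 = -8.724 per mil
α − 1 = ε/1000 = 0.0049
f^(α−1) = 0.384^(0.0049) = 0.995321
δ_res = (-8.724 + 1000) × 0.995321 − 1000 = 986.638 − 1000 = -13.36 per mil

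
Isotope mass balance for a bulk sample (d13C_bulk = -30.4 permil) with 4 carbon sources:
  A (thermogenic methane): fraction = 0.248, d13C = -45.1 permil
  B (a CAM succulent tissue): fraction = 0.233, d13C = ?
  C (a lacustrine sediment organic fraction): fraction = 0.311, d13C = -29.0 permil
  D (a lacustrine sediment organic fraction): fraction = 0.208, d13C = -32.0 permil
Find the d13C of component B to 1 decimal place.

-15.2 permil

Isotope mass balance: δ_bulk = Σ fᵢ·δᵢ.
-30.4 = 0.248×(-45.1) + 0.233×δ_B + 0.311×(-29.0) + 0.208×(-32.0)
0.233·δ_B = -30.4 − (-26.860) = -3.540
δ_B = -3.540 / 0.233 = -15.19 permil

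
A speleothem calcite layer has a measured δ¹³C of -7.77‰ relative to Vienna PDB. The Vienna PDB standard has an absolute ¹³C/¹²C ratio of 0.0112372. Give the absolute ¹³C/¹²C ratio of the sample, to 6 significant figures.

R_sample = R_standard × (δ¹³C/1000 + 1)
R_sample = 0.0112372 × (-7.77/1000 + 1) = 0.0112372 × 0.992230
R_sample = 0.0111499

0.0111499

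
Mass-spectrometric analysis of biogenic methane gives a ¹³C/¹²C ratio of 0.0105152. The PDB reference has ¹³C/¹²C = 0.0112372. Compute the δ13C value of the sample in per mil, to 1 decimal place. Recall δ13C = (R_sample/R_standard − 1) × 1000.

-64.3 per mil

δ13C = (R_sample / R_standard − 1) × 1000
R_sample / R_standard = 0.0105152 / 0.0112372 = 0.935749
δ13C = (0.935749 − 1) × 1000 = -64.25 per mil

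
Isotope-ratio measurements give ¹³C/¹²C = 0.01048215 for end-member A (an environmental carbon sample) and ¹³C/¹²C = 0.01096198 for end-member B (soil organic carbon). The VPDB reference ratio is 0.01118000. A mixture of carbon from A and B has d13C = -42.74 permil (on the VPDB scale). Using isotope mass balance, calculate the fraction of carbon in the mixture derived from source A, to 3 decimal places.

δ_A = (0.01048215/0.01118000 − 1)×1000 = (0.937581 − 1)×1000 = -62.419 permil
δ_B = (0.01096198/0.01118000 − 1)×1000 = (0.980499 − 1)×1000 = -19.501 permil
f_A = (δ_mix − δ_B)/(δ_A − δ_B) = (-42.74 − (-19.501))/(-62.419 − (-19.501))
f_A = -23.239 / -42.919 = 0.5415

0.541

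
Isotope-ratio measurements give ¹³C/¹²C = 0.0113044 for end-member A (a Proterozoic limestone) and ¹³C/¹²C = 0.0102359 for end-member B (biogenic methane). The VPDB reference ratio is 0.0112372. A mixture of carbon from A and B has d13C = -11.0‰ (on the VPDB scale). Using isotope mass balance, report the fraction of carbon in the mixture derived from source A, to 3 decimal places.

0.821

δ_A = (0.0113044/0.0112372 − 1)×1000 = (1.005980 − 1)×1000 = 5.980‰
δ_B = (0.0102359/0.0112372 − 1)×1000 = (0.910894 − 1)×1000 = -89.106‰
f_A = (δ_mix − δ_B)/(δ_A − δ_B) = (-11.0 − (-89.106))/(5.980 − (-89.106))
f_A = 78.106 / 95.086 = 0.8214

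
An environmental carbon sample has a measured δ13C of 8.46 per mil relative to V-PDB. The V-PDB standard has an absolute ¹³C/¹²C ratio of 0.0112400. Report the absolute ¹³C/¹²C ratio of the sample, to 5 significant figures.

R_sample = R_standard × (δ13C/1000 + 1)
R_sample = 0.0112400 × (8.46/1000 + 1) = 0.0112400 × 1.008460
R_sample = 0.0113351

0.011335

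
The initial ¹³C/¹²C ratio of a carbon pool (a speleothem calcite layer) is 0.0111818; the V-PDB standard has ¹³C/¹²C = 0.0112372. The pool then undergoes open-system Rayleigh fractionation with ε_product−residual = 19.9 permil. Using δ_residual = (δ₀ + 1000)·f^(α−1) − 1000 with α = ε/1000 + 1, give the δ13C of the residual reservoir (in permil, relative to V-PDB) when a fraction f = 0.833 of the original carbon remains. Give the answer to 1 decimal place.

δ₀ = (0.0111818/0.0112372 − 1)×1000 = (0.995070 − 1)×1000 = -4.930 permil
α − 1 = ε/1000 = 0.0199
f^(α−1) = 0.833^(0.0199) = 0.996370
δ_res = (-4.930 + 1000) × 0.996370 − 1000 = 991.458 − 1000 = -8.54 permil

-8.5 permil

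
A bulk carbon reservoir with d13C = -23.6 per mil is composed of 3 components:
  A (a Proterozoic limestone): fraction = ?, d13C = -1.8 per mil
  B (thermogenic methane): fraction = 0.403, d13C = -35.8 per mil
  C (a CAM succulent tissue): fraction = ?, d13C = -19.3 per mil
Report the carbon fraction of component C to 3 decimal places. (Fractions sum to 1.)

0.463

Let f_C and f_A be the unknown fractions; fractions sum to 1 so f_C + f_A = 0.597.
Mass balance: Σ fᵢ·δᵢ = δ_bulk ⇒ f_C·(-19.3) + f_A·(-1.8) = -23.6 − (-14.427) = -9.173
Substitute f_A = 0.597 − f_C:
f_C·(-19.3 − -1.8) = -9.173 − 0.597×(-1.8) = -8.098
f_C = -8.098 / -17.5 = 0.4627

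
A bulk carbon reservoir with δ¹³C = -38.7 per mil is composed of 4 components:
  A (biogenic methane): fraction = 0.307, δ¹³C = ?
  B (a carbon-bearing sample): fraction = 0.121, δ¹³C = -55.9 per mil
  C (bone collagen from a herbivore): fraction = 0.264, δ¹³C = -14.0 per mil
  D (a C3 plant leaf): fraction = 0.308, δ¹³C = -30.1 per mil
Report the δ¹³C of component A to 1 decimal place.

Isotope mass balance: δ_bulk = Σ fᵢ·δᵢ.
-38.7 = 0.307×δ_A + 0.121×(-55.9) + 0.264×(-14.0) + 0.308×(-30.1)
0.307·δ_A = -38.7 − (-19.731) = -18.969
δ_A = -18.969 / 0.307 = -61.79 per mil

-61.8 per mil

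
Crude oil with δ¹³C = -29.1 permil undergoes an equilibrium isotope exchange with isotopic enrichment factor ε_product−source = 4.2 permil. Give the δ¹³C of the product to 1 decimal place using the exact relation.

-25.0 permil

Exactly, δ_product = (δ_source + 1000)·(ε/1000 + 1) − 1000.
δ_product = (-29.1 + 1000) × (4.2/1000 + 1) − 1000
δ_product = -25.02 permil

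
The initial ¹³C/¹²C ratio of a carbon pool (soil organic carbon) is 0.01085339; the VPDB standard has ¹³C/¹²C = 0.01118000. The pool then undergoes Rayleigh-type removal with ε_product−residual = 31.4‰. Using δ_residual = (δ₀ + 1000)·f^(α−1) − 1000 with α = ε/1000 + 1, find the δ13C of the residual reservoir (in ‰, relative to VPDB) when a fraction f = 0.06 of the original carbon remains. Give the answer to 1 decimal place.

δ₀ = (0.01085339/0.01118000 − 1)×1000 = (0.970786 − 1)×1000 = -29.214‰
α − 1 = ε/1000 = 0.0314
f^(α−1) = 0.06^(0.0314) = 0.915449
δ_res = (-29.214 + 1000) × 0.915449 − 1000 = 888.705 − 1000 = -111.30‰

-111.3‰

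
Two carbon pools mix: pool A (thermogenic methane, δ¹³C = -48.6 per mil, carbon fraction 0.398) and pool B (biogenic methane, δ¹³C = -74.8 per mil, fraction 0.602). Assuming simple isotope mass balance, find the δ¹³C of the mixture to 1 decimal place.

δ_mix = f_A·δ_A + f_B·δ_B
δ_mix = 0.398 × (-48.6) + 0.602 × (-74.8)
δ_mix = -19.34 + -45.03 = -64.37 per mil

-64.4 per mil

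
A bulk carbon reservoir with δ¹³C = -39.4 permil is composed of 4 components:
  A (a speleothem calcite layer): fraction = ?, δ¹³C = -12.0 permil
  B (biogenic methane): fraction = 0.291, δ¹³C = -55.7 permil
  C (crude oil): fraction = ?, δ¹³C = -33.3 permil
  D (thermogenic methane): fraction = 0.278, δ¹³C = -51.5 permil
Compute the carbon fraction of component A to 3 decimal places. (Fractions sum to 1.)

Let f_A and f_C be the unknown fractions; fractions sum to 1 so f_A + f_C = 0.431.
Mass balance: Σ fᵢ·δᵢ = δ_bulk ⇒ f_A·(-12.0) + f_C·(-33.3) = -39.4 − (-30.526) = -8.874
Substitute f_C = 0.431 − f_A:
f_A·(-12.0 − -33.3) = -8.874 − 0.431×(-33.3) = 5.478
f_A = 5.478 / 21.3 = 0.2572

0.257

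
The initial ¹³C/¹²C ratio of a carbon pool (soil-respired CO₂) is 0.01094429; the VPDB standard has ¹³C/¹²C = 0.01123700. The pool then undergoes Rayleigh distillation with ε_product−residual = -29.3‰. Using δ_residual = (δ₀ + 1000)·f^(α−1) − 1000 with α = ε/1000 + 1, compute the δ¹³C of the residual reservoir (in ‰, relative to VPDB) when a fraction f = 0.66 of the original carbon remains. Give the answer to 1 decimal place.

-14.1‰

δ₀ = (0.01094429/0.01123700 − 1)×1000 = (0.973951 − 1)×1000 = -26.049‰
α − 1 = ε/1000 = -0.0293
f^(α−1) = 0.66^(-0.0293) = 1.012249
δ_res = (-26.049 + 1000) × 1.012249 − 1000 = 985.881 − 1000 = -14.12‰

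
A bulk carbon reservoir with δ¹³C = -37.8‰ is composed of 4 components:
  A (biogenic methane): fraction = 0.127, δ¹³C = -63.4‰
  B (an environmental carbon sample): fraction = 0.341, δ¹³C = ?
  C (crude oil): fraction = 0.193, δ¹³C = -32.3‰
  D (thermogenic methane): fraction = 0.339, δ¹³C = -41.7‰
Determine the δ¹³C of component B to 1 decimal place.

Isotope mass balance: δ_bulk = Σ fᵢ·δᵢ.
-37.8 = 0.127×(-63.4) + 0.341×δ_B + 0.193×(-32.3) + 0.339×(-41.7)
0.341·δ_B = -37.8 − (-28.422) = -9.378
δ_B = -9.378 / 0.341 = -27.50‰

-27.5‰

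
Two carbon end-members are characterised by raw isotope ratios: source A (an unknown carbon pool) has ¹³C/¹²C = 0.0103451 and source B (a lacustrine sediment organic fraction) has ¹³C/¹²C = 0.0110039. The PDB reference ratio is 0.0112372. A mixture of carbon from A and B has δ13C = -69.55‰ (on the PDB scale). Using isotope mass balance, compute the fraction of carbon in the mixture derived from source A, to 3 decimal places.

0.832

δ_A = (0.0103451/0.0112372 − 1)×1000 = (0.920612 − 1)×1000 = -79.388‰
δ_B = (0.0110039/0.0112372 − 1)×1000 = (0.979239 − 1)×1000 = -20.761‰
f_A = (δ_mix − δ_B)/(δ_A − δ_B) = (-69.55 − (-20.761))/(-79.388 − (-20.761))
f_A = -48.789 / -58.627 = 0.8322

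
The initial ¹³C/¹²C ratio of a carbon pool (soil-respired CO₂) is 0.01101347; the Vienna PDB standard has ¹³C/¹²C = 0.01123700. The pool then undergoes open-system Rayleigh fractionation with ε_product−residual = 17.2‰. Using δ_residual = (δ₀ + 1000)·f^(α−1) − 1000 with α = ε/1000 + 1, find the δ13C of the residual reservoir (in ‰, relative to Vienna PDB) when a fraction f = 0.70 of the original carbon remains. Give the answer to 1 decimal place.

-25.9‰

δ₀ = (0.01101347/0.01123700 − 1)×1000 = (0.980108 − 1)×1000 = -19.892‰
α − 1 = ε/1000 = 0.0172
f^(α−1) = 0.70^(0.0172) = 0.993884
δ_res = (-19.892 + 1000) × 0.993884 − 1000 = 974.113 − 1000 = -25.89‰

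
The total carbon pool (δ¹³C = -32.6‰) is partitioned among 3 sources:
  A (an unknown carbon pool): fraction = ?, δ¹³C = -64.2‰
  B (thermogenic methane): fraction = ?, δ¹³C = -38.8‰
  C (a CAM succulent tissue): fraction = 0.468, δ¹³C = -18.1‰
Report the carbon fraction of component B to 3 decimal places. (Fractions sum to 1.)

0.395

Let f_B and f_A be the unknown fractions; fractions sum to 1 so f_B + f_A = 0.532.
Mass balance: Σ fᵢ·δᵢ = δ_bulk ⇒ f_B·(-38.8) + f_A·(-64.2) = -32.6 − (-8.471) = -24.129
Substitute f_A = 0.532 − f_B:
f_B·(-38.8 − -64.2) = -24.129 − 0.532×(-64.2) = 10.025
f_B = 10.025 / 25.4 = 0.3947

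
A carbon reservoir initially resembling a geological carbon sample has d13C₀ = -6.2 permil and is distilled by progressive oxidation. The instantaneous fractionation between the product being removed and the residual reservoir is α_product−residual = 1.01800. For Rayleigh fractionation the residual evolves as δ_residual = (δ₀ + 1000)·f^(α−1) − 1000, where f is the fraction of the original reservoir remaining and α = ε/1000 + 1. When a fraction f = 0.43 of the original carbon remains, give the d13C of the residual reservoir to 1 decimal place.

Rayleigh residual: δ_res = (δ₀ + 1000)·f^(α−1) − 1000
α − 1 = 0.01800
f^(α−1) = 0.43^(0.01800) = 0.984923
δ_res = (-6.2 + 1000) × 0.984923 − 1000 = 978.817 − 1000 = -21.18 permil

-21.2 permil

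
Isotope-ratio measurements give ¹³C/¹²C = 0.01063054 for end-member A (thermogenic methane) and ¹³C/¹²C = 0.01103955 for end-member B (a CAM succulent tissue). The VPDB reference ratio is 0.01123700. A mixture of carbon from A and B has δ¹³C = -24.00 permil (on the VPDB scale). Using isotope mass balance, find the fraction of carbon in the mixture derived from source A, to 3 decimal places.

δ_A = (0.01063054/0.01123700 − 1)×1000 = (0.946030 − 1)×1000 = -53.970 permil
δ_B = (0.01103955/0.01123700 − 1)×1000 = (0.982429 − 1)×1000 = -17.571 permil
f_A = (δ_mix − δ_B)/(δ_A − δ_B) = (-24.00 − (-17.571))/(-53.970 − (-17.571))
f_A = -6.429 / -36.399 = 0.1766

0.177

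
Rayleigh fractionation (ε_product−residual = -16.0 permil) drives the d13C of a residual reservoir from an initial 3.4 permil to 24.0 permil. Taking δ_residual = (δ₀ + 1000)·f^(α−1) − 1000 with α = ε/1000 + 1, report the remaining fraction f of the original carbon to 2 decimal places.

α − 1 = ε/1000 = -0.0160
(δ_res + 1000)/(δ₀ + 1000) = (24.0 + 1000)/(3.4 + 1000) = 1024.0/1003.4 = 1.020530
f = 1.020530^(1/-0.0160) = exp(ln(1.020530)/-0.0160) = exp(0.02032/-0.0160)
f = exp(-1.2701) = 0.2808

0.28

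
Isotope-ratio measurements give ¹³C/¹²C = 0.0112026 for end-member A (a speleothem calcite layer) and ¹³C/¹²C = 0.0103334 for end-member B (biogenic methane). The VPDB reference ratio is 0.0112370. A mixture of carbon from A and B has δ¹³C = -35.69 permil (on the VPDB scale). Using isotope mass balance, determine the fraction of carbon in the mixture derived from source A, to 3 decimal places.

0.578

δ_A = (0.0112026/0.0112370 − 1)×1000 = (0.996939 − 1)×1000 = -3.061 permil
δ_B = (0.0103334/0.0112370 − 1)×1000 = (0.919587 − 1)×1000 = -80.413 permil
f_A = (δ_mix − δ_B)/(δ_A − δ_B) = (-35.69 − (-80.413))/(-3.061 − (-80.413))
f_A = 44.723 / 77.352 = 0.5782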